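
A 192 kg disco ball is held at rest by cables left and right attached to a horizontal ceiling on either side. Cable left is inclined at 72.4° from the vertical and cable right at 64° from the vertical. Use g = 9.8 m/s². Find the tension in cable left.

Angles from the horizontal: cable left is 90° − 72.4° = 17.6°, cable right is 90° − 64° = 26°.
Weight W = 192 × 9.8 = 1882 N acts straight down.
Horizontal: T_left cos 17.6° = T_right cos 26°  →  T_right = 1.061 T_left.
Vertical: T_left sin 17.6° + T_right sin 26° = 1882.
Substituting the horizontal relation into the vertical equation gives 0.7673 T_left = 1882, so T_left = 2452 N.

T_left ≈ 2450 N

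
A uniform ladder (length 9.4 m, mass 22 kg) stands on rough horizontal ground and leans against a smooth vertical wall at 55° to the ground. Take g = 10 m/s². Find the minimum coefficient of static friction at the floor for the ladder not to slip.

ΣF_y = 0: N_floor = 22×10 = 220 N.
Torques about the foot: N_wall · 9.4 sin 55° = 22×10×4.7 cos 55° → N_wall = 77.023 N.
ΣF_x = 0: f_floor = N_wall = 77.023 N.
μ_min = f_floor / N_floor = 77.023 / 220 = 0.3501.

μ_min ≈ 0.350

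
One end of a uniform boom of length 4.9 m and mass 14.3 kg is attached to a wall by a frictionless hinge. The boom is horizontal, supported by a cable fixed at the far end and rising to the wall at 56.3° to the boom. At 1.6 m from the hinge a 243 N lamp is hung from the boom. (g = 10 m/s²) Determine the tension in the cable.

T ≈ 181 N

Take torques about the hinge: T sin 56.3° · 4.9 = 14.3×10×2.45 + 243×1.6 = 739.15 N·m.
So T = 739.15 / (0.8320 × 4.9) = 181.32 N.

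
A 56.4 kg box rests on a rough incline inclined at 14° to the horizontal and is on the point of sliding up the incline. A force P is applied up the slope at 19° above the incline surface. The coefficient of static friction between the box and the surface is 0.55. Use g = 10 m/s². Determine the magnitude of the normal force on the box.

On the verge of sliding up the incline, friction equals μN and acts down the slope.
Perpendicular: N + P sin 19° = W cos 14° = 547.2 N.
Along incline: P cos 19° = W sin 14° + μN  with W sin 14° = 136.4 N.
Solving the pair for P and N: P = 389 N, N = 420.6 N (and f = μN = 231.3 N).

N ≈ 421 N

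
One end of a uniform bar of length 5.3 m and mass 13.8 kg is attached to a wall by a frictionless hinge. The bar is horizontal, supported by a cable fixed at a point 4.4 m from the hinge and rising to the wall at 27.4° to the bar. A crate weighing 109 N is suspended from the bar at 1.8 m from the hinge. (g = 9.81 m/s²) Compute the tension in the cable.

T ≈ 274 N

Take torques about the hinge: T sin 27.4° · 4.4 = 13.8×9.81×2.65 + 109×1.8 = 554.95 N·m.
So T = 554.95 / (0.4602 × 4.4) = 274.07 N.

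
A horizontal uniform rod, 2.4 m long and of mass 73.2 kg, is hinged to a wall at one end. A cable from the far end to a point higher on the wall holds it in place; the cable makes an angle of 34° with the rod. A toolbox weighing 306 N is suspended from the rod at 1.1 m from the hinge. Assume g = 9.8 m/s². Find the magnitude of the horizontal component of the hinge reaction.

Take torques about the hinge: T sin 34° · 2.4 = 73.2×9.8×1.2 + 306×1.1 = 1197.4 N·m.
So T = 1197.4 / (0.5592 × 2.4) = 892.23 N.
ΣF_x = 0: H_x = T cos 34° = 739.69 N.

H_x ≈ 740 N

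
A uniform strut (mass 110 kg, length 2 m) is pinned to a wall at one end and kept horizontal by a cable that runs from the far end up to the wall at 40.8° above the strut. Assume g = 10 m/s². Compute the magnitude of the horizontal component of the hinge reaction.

H_x ≈ 637 N

Take torques about the hinge: T sin 40.8° · 2 = 110×10×1 = 1100 N·m.
So T = 1100 / (0.6534 × 2) = 841.72 N.
ΣF_x = 0: H_x = T cos 40.8° = 637.18 N.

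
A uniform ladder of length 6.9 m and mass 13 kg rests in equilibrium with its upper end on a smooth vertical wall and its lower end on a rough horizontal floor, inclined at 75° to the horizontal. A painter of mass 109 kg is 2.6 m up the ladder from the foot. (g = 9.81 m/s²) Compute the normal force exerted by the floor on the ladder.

N_floor ≈ 1200 N

ΣF_y = 0: N_floor = 13×9.81 + 109×9.81 = 1196.8 N.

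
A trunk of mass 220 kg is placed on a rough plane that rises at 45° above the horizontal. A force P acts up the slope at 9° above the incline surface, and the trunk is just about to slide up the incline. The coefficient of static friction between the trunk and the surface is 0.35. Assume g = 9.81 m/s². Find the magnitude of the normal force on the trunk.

On the verge of sliding up the incline, friction equals μN and acts down the slope.
Perpendicular: N + P sin 9° = W cos 45° = 1526 N.
Along incline: P cos 9° = W sin 45° + μN  with W sin 45° = 1526 N.
Solving the pair for P and N: P = 1976 N, N = 1217 N (and f = μN = 425.9 N).

N ≈ 1220 N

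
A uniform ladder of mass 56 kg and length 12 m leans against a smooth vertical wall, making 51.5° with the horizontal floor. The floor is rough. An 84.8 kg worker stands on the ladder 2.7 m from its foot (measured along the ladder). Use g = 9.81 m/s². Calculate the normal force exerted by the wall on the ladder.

N_wall ≈ 367 N

Torques about the foot: N_wall · 12 sin 51.5° = 56×9.81×6 cos 51.5° + 84.8×9.81×2.7 cos 51.5° → N_wall = 367.38 N.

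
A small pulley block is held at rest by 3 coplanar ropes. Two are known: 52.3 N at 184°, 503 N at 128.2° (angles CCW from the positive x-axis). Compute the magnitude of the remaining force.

F ≈ 534 N

Sum the known components: ΣF_x = -363.2 N, ΣF_y = 391.6 N.
For equilibrium the remaining force must supply (−ΣF_x, −ΣF_y) = (363.2, -391.6) N.
Magnitude = √((363.2)² + (-391.6)²) = 534.2 N; direction = atan2(-391.6, 363.2) = 312.8°.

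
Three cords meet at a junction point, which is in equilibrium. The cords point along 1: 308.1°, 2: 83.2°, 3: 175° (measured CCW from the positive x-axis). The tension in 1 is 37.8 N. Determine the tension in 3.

Resolve: ΣF_x = 37.8 cos 308.1° + T_2 cos 83.2° + T_3 cos 175° = 0.
        ΣF_y = 37.8 sin 308.1° + T_2 sin 83.2° + T_3 sin 175° = 0.
The known terms sum to (23.32, -29.75) N, so 0.1184 T_2 − 0.9962 T_3 = -23.32 and 0.9930 T_2 + 0.0872 T_3 = 29.75.
Solving simultaneously: T_2 = 27.61 N, T_3 = 26.70 N.

T_3 ≈ 26.7 N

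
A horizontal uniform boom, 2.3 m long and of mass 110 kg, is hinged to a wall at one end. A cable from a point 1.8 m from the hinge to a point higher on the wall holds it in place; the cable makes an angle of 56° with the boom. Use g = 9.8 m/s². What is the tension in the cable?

T ≈ 831 N

Take torques about the hinge: T sin 56° · 1.8 = 110×9.8×1.15 = 1239.7 N·m.
So T = 1239.7 / (0.8290 × 1.8) = 830.75 N.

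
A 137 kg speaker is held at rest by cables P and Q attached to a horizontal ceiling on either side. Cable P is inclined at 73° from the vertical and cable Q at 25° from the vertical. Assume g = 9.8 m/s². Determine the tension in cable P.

T_P ≈ 573 N

Angles from the horizontal: cable P is 90° − 73° = 17°, cable Q is 90° − 25° = 65°.
Weight W = 137 × 9.8 = 1343 N acts straight down.
Horizontal: T_P cos 17° = T_Q cos 65°  →  T_Q = 2.263 T_P.
Vertical: T_P sin 17° + T_Q sin 65° = 1343.
Substituting the horizontal relation into the vertical equation gives 2.343 T_P = 1343, so T_P = 573 N.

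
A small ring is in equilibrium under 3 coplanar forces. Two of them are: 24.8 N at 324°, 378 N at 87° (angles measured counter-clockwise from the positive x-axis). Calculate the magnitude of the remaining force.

Sum the known components: ΣF_x = 39.85 N, ΣF_y = 362.9 N.
For equilibrium the remaining force must supply (−ΣF_x, −ΣF_y) = (-39.85, -362.9) N.
Magnitude = √((-39.85)² + (-362.9)²) = 365.1 N; direction = atan2(-362.9, -39.85) = 263.7°.

F ≈ 365 N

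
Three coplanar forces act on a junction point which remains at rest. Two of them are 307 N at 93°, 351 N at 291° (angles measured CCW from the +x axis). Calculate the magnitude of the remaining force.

Sum the known components: ΣF_x = 109.7 N, ΣF_y = -21.11 N.
For equilibrium the remaining force must supply (−ΣF_x, −ΣF_y) = (-109.7, 21.11) N.
Magnitude = √((-109.7)² + (21.11)²) = 111.7 N; direction = atan2(21.11, -109.7) = 169.1°.

F ≈ 112 N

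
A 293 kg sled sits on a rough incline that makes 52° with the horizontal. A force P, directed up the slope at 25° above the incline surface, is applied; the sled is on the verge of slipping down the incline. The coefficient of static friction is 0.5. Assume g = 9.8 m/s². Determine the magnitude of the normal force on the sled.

On the verge of sliding down the incline, friction equals μN and acts up the slope.
Perpendicular: N + P sin 25° = W cos 52° = 1768 N.
Along incline: P cos 25° + μN = W sin 52° with W sin 52° = 2263 N.
Solving the pair for P and N: P = 1984 N, N = 929.4 N (and f = μN = 464.7 N).

N ≈ 929 N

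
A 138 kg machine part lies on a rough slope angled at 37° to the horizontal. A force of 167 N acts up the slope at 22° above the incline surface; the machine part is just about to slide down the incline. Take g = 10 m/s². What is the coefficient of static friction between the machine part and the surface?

μ ≈ 0.650

On the verge of sliding down the incline, friction is at its maximum μN and acts up the slope.
Perpendicular to incline: N = W cos 37° − P sin 22° = 1102 − 62.56 = 1040 N.
Along incline: P cos 22° + μN = W sin 37° → μ = (W sin 37° − P cos 22°) / N = 0.65.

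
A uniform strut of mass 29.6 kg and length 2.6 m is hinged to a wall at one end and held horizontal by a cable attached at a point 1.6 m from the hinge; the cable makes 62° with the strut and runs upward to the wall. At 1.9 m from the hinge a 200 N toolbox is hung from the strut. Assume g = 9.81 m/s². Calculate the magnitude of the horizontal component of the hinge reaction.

Take torques about the hinge: T sin 62° · 1.6 = 29.6×9.81×1.3 + 200×1.9 = 757.49 N·m.
So T = 757.49 / (0.8829 × 1.6) = 536.19 N.
ΣF_x = 0: H_x = T cos 62° = 251.73 N.

H_x ≈ 252 N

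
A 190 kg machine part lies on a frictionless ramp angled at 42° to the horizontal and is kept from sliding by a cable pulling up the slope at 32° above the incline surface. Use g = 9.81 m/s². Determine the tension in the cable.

Take axes along and perpendicular to the incline. Weight components: W sin 42° = 1247 N down-slope, W cos 42° = 1385 N into the surface.
Along incline: T cos 32° = W sin 42° → T = 1471 N.
Perpendicular: N = W cos 42° − T sin 32° = 605.8 N.

T ≈ 1470 N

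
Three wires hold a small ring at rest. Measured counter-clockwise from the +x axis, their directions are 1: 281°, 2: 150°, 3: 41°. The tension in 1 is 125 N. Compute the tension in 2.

T_2 ≈ 114 N

Resolve: ΣF_x = 125 cos 281° + T_2 cos 150° + T_3 cos 41° = 0.
        ΣF_y = 125 sin 281° + T_2 sin 150° + T_3 sin 41° = 0.
The known terms sum to (23.85, -122.7) N, so -0.8660 T_2 + 0.7547 T_3 = -23.85 and 0.5000 T_2 + 0.6561 T_3 = 122.7.
Solving simultaneously: T_2 = 114.5 N, T_3 = 99.77 N.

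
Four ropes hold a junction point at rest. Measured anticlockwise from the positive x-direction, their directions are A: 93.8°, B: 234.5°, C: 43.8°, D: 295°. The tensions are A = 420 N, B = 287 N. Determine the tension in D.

T_D ≈ 284 N

Resolve: ΣF_x = 420 cos 93.8° + 287 cos 234.5° + T_C cos 43.8° + T_D cos 295° = 0.
        ΣF_y = 420 sin 93.8° + 287 sin 234.5° + T_C sin 43.8° + T_D sin 295° = 0.
The known terms sum to (-194.5, 185.4) N, so 0.7218 T_C + 0.4226 T_D = 194.5 and 0.6921 T_C − 0.9063 T_D = -185.4.
Solving simultaneously: T_C = 103.4 N, T_D = 283.6 N.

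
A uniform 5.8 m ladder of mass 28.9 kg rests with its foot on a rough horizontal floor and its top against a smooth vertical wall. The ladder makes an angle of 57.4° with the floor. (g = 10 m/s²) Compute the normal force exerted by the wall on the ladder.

Torques about the foot: N_wall · 5.8 sin 57.4° = 28.9×10×2.9 cos 57.4° → N_wall = 92.412 N.

N_wall ≈ 92.4 N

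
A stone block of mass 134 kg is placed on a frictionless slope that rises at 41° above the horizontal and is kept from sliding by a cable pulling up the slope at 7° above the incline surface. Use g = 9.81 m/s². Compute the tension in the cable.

Take axes along and perpendicular to the incline. Weight components: W sin 41° = 862.4 N down-slope, W cos 41° = 992.1 N into the surface.
Along incline: T cos 7° = W sin 41° → T = 868.9 N.
Perpendicular: N = W cos 41° − T sin 7° = 886.2 N.

T ≈ 869 N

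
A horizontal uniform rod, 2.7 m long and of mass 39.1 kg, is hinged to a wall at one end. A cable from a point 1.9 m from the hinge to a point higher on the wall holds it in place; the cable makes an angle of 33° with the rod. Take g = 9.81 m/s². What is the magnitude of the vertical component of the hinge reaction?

|H_y| ≈ 111 N

Take torques about the hinge: T sin 33° · 1.9 = 39.1×9.81×1.35 = 517.82 N·m.
So T = 517.82 / (0.5446 × 1.9) = 500.4 N.
ΣF_y = 0: H_y = (39.1×9.81) − T sin 33° = 383.57 − 272.54 = 111.03 N.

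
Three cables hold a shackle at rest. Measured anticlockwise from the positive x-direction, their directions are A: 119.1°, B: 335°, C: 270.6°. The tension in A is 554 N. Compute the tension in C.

Resolve: ΣF_x = 554 cos 119.1° + T_B cos 335° + T_C cos 270.6° = 0.
        ΣF_y = 554 sin 119.1° + T_B sin 335° + T_C sin 270.6° = 0.
The known terms sum to (-269.4, 484.1) N, so 0.9063 T_B + 0.0105 T_C = 269.4 and -0.4226 T_B − 0.9999 T_C = -484.1.
Solving simultaneously: T_B = 293.1 N, T_C = 360.2 N.

T_C ≈ 360 N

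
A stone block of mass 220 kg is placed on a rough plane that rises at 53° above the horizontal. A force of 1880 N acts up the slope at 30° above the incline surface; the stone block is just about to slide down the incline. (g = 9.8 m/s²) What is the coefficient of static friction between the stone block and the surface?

On the verge of sliding down the incline, friction is at its maximum μN and acts up the slope.
Perpendicular to incline: N = W cos 53° − P sin 30° = 1298 − 940 = 357.5 N.
Along incline: P cos 30° + μN = W sin 53° → μ = (W sin 53° − P cos 30°) / N = 0.2622.

μ ≈ 0.262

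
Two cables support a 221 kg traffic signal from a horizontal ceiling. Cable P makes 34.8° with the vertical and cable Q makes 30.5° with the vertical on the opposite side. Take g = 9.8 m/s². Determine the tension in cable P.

Angles from the horizontal: cable P is 90° − 34.8° = 55.2°, cable Q is 90° − 30.5° = 59.5°.
Weight W = 221 × 9.8 = 2166 N acts straight down.
Horizontal: T_P cos 55.2° = T_Q cos 59.5°  →  T_Q = 1.124 T_P.
Vertical: T_P sin 55.2° + T_Q sin 59.5° = 2166.
Substituting the horizontal relation into the vertical equation gives 1.79 T_P = 2166, so T_P = 1210 N.

T_P ≈ 1210 N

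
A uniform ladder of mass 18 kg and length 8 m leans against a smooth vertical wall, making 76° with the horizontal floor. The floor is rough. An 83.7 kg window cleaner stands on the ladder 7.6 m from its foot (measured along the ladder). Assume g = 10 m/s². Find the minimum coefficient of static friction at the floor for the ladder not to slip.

μ_min ≈ 0.217

ΣF_y = 0: N_floor = 18×10 + 83.7×10 = 1017 N.
Torques about the foot: N_wall · 8 sin 76° = 18×10×4 cos 76° + 83.7×10×7.6 cos 76° → N_wall = 220.69 N.
ΣF_x = 0: f_floor = N_wall = 220.69 N.
μ_min = f_floor / N_floor = 220.69 / 1017 = 0.217.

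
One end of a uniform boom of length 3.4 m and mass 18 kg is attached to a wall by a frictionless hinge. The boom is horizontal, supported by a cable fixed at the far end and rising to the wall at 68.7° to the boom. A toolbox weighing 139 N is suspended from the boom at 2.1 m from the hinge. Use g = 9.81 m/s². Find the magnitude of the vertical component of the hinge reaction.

Take torques about the hinge: T sin 68.7° · 3.4 = 18×9.81×1.7 + 139×2.1 = 592.09 N·m.
So T = 592.09 / (0.9317 × 3.4) = 186.91 N.
ΣF_y = 0: H_y = (18×9.81 + 139) − T sin 68.7° = 315.58 − 174.14 = 141.44 N.

|H_y| ≈ 141 N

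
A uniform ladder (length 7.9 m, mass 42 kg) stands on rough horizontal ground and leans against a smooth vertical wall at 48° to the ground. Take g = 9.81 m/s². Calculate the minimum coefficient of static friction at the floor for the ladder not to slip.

μ_min ≈ 0.450

ΣF_y = 0: N_floor = 42×9.81 = 412.02 N.
Torques about the foot: N_wall · 7.9 sin 48° = 42×9.81×3.95 cos 48° → N_wall = 185.49 N.
ΣF_x = 0: f_floor = N_wall = 185.49 N.
μ_min = f_floor / N_floor = 185.49 / 412.02 = 0.4502.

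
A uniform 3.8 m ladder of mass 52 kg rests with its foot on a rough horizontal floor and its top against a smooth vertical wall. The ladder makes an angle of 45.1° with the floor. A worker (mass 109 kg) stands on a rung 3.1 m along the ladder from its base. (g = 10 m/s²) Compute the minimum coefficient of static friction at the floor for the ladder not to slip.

μ_min ≈ 0.711

ΣF_y = 0: N_floor = 52×10 + 109×10 = 1610 N.
Torques about the foot: N_wall · 3.8 sin 45.1° = 52×10×1.9 cos 45.1° + 109×10×3.1 cos 45.1° → N_wall = 1145.2 N.
ΣF_x = 0: f_floor = N_wall = 1145.2 N.
μ_min = f_floor / N_floor = 1145.2 / 1610 = 0.7113.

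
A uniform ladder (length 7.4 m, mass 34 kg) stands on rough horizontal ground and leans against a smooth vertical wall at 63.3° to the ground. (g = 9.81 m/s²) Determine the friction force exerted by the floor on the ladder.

Torques about the foot: N_wall · 7.4 sin 63.3° = 34×9.81×3.7 cos 63.3° → N_wall = 83.877 N.
ΣF_x = 0: f_floor = N_wall = 83.877 N.

f ≈ 83.9 N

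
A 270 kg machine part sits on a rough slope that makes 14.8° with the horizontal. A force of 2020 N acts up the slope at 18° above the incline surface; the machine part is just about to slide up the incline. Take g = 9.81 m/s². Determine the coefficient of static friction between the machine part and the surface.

μ ≈ 0.643

On the verge of sliding up the incline, friction is at its maximum μN and acts down the slope.
Perpendicular to incline: N = W cos 14.8° − P sin 18° = 2561 − 624.2 = 1937 N.
Along incline: P cos 18° − μN = W sin 14.8° → μ = −(W sin 14.8° − P cos 18°) / N = 0.6426.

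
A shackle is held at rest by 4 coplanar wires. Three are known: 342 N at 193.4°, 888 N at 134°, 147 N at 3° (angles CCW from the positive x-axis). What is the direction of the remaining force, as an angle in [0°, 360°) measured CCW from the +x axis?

θ ≈ 325°

Sum the known components: ΣF_x = -802.7 N, ΣF_y = 567.2 N.
For equilibrium the remaining force must supply (−ΣF_x, −ΣF_y) = (802.7, -567.2) N.
Magnitude = √((802.7)² + (-567.2)²) = 982.9 N; direction = atan2(-567.2, 802.7) = 324.8°.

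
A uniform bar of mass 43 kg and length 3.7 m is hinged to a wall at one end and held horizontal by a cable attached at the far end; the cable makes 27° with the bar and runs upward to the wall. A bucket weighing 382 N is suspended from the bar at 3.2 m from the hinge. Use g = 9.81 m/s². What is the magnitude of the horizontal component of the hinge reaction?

Take torques about the hinge: T sin 27° · 3.7 = 43×9.81×1.85 + 382×3.2 = 2002.8 N·m.
So T = 2002.8 / (0.4540 × 3.7) = 1192.3 N.
ΣF_x = 0: H_x = T cos 27° = 1062.3 N.

H_x ≈ 1060 N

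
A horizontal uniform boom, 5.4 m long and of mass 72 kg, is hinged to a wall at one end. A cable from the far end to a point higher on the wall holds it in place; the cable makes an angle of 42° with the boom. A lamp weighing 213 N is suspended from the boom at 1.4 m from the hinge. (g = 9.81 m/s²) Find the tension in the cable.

Take torques about the hinge: T sin 42° · 5.4 = 72×9.81×2.7 + 213×1.4 = 2205.3 N·m.
So T = 2205.3 / (0.6691 × 5.4) = 610.32 N.

T ≈ 610 N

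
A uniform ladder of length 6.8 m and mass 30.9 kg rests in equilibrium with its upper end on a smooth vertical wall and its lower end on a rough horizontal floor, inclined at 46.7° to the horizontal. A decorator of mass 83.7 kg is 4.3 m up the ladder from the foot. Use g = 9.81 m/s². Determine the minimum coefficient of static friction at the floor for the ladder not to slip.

μ_min ≈ 0.562

ΣF_y = 0: N_floor = 30.9×9.81 + 83.7×9.81 = 1124.2 N.
Torques about the foot: N_wall · 6.8 sin 46.7° = 30.9×9.81×3.4 cos 46.7° + 83.7×9.81×4.3 cos 46.7° → N_wall = 632.12 N.
ΣF_x = 0: f_floor = N_wall = 632.12 N.
μ_min = f_floor / N_floor = 632.12 / 1124.2 = 0.5623.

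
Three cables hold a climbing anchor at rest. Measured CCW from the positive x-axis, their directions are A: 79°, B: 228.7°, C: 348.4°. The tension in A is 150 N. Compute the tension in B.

Resolve: ΣF_x = 150 cos 79° + T_B cos 228.7° + T_C cos 348.4° = 0.
        ΣF_y = 150 sin 79° + T_B sin 228.7° + T_C sin 348.4° = 0.
The known terms sum to (28.62, 147.2) N, so -0.6600 T_B + 0.9796 T_C = -28.62 and -0.7513 T_B − 0.2011 T_C = -147.2.
Solving simultaneously: T_B = 172.7 N, T_C = 87.12 N.

T_B ≈ 173 N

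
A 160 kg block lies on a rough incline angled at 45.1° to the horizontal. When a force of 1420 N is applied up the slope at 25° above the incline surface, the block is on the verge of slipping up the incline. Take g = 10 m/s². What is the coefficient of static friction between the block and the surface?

On the verge of sliding up the incline, friction is at its maximum μN and acts down the slope.
Perpendicular to incline: N = W cos 45.1° − P sin 25° = 1129 − 600.1 = 529.3 N.
Along incline: P cos 25° − μN = W sin 45.1° → μ = −(W sin 45.1° − P cos 25°) / N = 0.2902.

μ ≈ 0.290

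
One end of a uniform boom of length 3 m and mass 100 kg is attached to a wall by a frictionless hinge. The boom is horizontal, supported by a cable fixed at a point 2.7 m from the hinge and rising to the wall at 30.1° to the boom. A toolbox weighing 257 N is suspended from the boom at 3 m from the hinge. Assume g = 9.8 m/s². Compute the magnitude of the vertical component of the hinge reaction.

|H_y| ≈ 407 N

Take torques about the hinge: T sin 30.1° · 2.7 = 100×9.8×1.5 + 257×3 = 2241 N·m.
So T = 2241 / (0.5015 × 2.7) = 1655 N.
ΣF_y = 0: H_y = (100×9.8 + 257) − T sin 30.1° = 1237 − 830 = 407 N.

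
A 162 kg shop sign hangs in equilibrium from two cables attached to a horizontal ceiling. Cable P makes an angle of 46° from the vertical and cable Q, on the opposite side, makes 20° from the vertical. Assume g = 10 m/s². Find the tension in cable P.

Angles from the horizontal: cable P is 90° − 46° = 44°, cable Q is 90° − 20° = 70°.
Weight W = 162 × 10 = 1620 N acts straight down.
Horizontal: T_P cos 44° = T_Q cos 70°  →  T_Q = 2.103 T_P.
Vertical: T_P sin 44° + T_Q sin 70° = 1620.
Substituting the horizontal relation into the vertical equation gives 2.671 T_P = 1620, so T_P = 606.5 N.

T_P ≈ 607 N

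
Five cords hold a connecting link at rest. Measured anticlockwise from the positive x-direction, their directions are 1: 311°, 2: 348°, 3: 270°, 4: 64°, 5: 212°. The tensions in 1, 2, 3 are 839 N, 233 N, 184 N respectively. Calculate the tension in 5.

T_5 ≈ 2040 N

Resolve: ΣF_x = 839 cos 311° + 233 cos 348° + 184 cos 270° + T_4 cos 64° + T_5 cos 212° = 0.
        ΣF_y = 839 sin 311° + 233 sin 348° + 184 sin 270° + T_4 sin 64° + T_5 sin 212° = 0.
The known terms sum to (778.3, -865.6) N, so 0.4384 T_4 − 0.8480 T_5 = -778.3 and 0.8988 T_4 − 0.5299 T_5 = 865.6.
Solving simultaneously: T_4 = 2164 N, T_5 = 2036 N.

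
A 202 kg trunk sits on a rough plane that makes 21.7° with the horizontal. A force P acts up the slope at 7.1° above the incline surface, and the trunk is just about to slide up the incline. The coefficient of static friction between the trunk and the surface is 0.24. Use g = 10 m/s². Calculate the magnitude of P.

On the verge of sliding up the incline, friction equals μN and acts down the slope.
Perpendicular: N + P sin 7.1° = W cos 21.7° = 1877 N.
Along incline: P cos 7.1° = W sin 21.7° + μN  with W sin 21.7° = 746.9 N.
Solving the pair for P and N: P = 1172 N, N = 1732 N (and f = μN = 415.7 N).

P ≈ 1170 N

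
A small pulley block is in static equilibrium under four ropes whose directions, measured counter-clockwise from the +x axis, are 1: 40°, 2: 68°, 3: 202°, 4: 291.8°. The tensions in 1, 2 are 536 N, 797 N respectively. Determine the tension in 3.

Resolve: ΣF_x = 536 cos 40° + 797 cos 68° + T_3 cos 202° + T_4 cos 291.8° = 0.
        ΣF_y = 536 sin 40° + 797 sin 68° + T_3 sin 202° + T_4 sin 291.8° = 0.
The known terms sum to (709.2, 1083) N, so -0.9272 T_3 + 0.3714 T_4 = -709.2 and -0.3746 T_3 − 0.9285 T_4 = -1083.
Solving simultaneously: T_3 = 1061 N, T_4 = 739 N.

T_3 ≈ 1060 N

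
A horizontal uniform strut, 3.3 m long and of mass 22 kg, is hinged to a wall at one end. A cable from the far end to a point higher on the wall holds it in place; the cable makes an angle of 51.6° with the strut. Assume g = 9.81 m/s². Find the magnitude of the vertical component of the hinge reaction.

|H_y| ≈ 108 N

Take torques about the hinge: T sin 51.6° · 3.3 = 22×9.81×1.65 = 356.1 N·m.
So T = 356.1 / (0.7837 × 3.3) = 137.69 N.
ΣF_y = 0: H_y = (22×9.81) − T sin 51.6° = 215.82 − 107.91 = 107.91 N.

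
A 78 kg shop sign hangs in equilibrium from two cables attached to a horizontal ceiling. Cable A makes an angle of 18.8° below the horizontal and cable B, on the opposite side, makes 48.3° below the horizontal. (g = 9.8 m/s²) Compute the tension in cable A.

T_A ≈ 552 N

Weight W = 78 × 9.8 = 764.4 N acts straight down.
Horizontal: T_A cos 18.8° = T_B cos 48.3°  →  T_B = 1.423 T_A.
Vertical: T_A sin 18.8° + T_B sin 48.3° = 764.4.
Substituting the horizontal relation into the vertical equation gives 1.385 T_A = 764.4, so T_A = 552 N.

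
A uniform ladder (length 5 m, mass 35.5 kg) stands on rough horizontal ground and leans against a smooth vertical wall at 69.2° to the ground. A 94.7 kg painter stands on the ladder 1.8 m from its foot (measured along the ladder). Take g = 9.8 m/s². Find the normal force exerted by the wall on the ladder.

Torques about the foot: N_wall · 5 sin 69.2° = 35.5×9.8×2.5 cos 69.2° + 94.7×9.8×1.8 cos 69.2° → N_wall = 192.99 N.

N_wall ≈ 193 N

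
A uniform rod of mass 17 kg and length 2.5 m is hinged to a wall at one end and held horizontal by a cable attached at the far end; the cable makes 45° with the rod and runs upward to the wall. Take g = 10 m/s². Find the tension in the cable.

T ≈ 120 N

Take torques about the hinge: T sin 45° · 2.5 = 17×10×1.25 = 212.5 N·m.
So T = 212.5 / (0.7071 × 2.5) = 120.21 N.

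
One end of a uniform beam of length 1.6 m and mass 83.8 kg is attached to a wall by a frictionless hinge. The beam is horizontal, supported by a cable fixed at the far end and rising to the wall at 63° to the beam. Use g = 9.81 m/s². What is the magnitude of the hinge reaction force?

Take torques about the hinge: T sin 63° · 1.6 = 83.8×9.81×0.8 = 657.66 N·m.
So T = 657.66 / (0.8910 × 1.6) = 461.32 N.
ΣF_x = 0: H_x = T cos 63° = 209.43 N.
ΣF_y = 0: H_y = (83.8×9.81) − T sin 63° = 822.08 − 411.04 = 411.04 N.
|H| = √(H_x² + H_y²) = √((209.43)² + (411.04)²) = 461.32 N.

|H| ≈ 461 N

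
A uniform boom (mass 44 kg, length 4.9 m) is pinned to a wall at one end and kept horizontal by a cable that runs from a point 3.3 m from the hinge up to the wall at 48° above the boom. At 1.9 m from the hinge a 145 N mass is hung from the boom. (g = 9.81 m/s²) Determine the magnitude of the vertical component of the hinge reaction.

|H_y| ≈ 173 N

Take torques about the hinge: T sin 48° · 3.3 = 44×9.81×2.45 + 145×1.9 = 1333 N·m.
So T = 1333 / (0.7431 × 3.3) = 543.56 N.
ΣF_y = 0: H_y = (44×9.81 + 145) − T sin 48° = 576.64 − 403.94 = 172.7 N.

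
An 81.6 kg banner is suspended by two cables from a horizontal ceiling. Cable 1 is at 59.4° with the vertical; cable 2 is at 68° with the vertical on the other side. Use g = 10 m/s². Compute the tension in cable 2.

T_2 ≈ 884 N

Angles from the horizontal: cable 1 is 90° − 59.4° = 30.6°, cable 2 is 90° − 68° = 22°.
Weight W = 81.6 × 10 = 816 N acts straight down.
Horizontal: T_1 cos 30.6° = T_2 cos 22°  →  T_1 = 1.077 T_2.
Vertical: T_1 sin 30.6° + T_2 sin 22° = 816.
Substituting the horizontal relation into the vertical equation gives 0.9229 T_2 = 816, so T_2 = 884.1 N.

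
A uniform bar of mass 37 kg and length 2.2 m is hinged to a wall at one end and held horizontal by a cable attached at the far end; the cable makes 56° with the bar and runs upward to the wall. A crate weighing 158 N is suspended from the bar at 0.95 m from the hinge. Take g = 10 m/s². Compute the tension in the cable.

T ≈ 305 N

Take torques about the hinge: T sin 56° · 2.2 = 37×10×1.1 + 158×0.95 = 557.1 N·m.
So T = 557.1 / (0.8290 × 2.2) = 305.45 N.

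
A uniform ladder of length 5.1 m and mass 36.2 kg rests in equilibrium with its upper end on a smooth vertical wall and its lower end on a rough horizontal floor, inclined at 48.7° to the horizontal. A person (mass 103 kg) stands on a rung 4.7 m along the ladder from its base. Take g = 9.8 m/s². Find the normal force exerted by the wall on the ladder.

N_wall ≈ 973 N

Torques about the foot: N_wall · 5.1 sin 48.7° = 36.2×9.8×2.55 cos 48.7° + 103×9.8×4.7 cos 48.7° → N_wall = 973.06 N.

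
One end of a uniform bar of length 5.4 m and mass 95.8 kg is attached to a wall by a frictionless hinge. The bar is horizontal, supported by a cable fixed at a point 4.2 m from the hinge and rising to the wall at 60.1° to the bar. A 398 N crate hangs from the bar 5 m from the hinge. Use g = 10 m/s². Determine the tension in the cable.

T ≈ 1260 N

Take torques about the hinge: T sin 60.1° · 4.2 = 95.8×10×2.7 + 398×5 = 4576.6 N·m.
So T = 4576.6 / (0.8669 × 4.2) = 1257 N.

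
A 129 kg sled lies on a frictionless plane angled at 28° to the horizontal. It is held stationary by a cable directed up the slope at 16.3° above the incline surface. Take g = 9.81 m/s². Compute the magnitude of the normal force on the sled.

N ≈ 944 N

Take axes along and perpendicular to the incline. Weight components: W sin 28° = 594.1 N down-slope, W cos 28° = 1117 N into the surface.
Along incline: T cos 16.3° = W sin 28° → T = 619 N.
Perpendicular: N = W cos 28° − T sin 16.3° = 943.6 N.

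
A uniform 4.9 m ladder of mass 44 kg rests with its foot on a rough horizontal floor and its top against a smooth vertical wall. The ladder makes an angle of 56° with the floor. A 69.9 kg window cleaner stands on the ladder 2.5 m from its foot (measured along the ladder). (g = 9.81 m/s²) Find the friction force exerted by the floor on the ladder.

Torques about the foot: N_wall · 4.9 sin 56° = 44×9.81×2.45 cos 56° + 69.9×9.81×2.5 cos 56° → N_wall = 381.55 N.
ΣF_x = 0: f_floor = N_wall = 381.55 N.

f ≈ 382 N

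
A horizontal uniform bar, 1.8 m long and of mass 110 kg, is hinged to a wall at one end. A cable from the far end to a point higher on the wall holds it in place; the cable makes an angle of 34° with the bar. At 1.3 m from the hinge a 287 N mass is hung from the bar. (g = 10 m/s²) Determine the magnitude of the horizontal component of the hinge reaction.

Take torques about the hinge: T sin 34° · 1.8 = 110×10×0.9 + 287×1.3 = 1363.1 N·m.
So T = 1363.1 / (0.5592 × 1.8) = 1354.2 N.
ΣF_x = 0: H_x = T cos 34° = 1122.7 N.

H_x ≈ 1120 N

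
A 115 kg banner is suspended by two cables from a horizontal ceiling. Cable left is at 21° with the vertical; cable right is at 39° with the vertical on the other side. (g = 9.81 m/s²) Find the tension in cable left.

T_left ≈ 820 N

Angles from the horizontal: cable left is 90° − 21° = 69°, cable right is 90° − 39° = 51°.
Weight W = 115 × 9.81 = 1128 N acts straight down.
Horizontal: T_left cos 69° = T_right cos 51°  →  T_right = 0.5695 T_left.
Vertical: T_left sin 69° + T_right sin 51° = 1128.
Substituting the horizontal relation into the vertical equation gives 1.376 T_left = 1128, so T_left = 819.8 N.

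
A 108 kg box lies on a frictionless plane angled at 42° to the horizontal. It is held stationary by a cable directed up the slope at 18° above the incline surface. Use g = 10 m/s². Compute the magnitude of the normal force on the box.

Take axes along and perpendicular to the incline. Weight components: W sin 42° = 722.7 N down-slope, W cos 42° = 802.6 N into the surface.
Along incline: T cos 18° = W sin 42° → T = 759.9 N.
Perpendicular: N = W cos 42° − T sin 18° = 567.8 N.

N ≈ 568 N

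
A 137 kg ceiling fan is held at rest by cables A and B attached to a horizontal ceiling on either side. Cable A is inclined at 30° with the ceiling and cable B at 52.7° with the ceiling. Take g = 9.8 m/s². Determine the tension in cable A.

Weight W = 137 × 9.8 = 1343 N acts straight down.
Horizontal: T_A cos 30° = T_B cos 52.7°  →  T_B = 1.429 T_A.
Vertical: T_A sin 30° + T_B sin 52.7° = 1343.
Substituting the horizontal relation into the vertical equation gives 1.637 T_A = 1343, so T_A = 820.2 N.

T_A ≈ 820 N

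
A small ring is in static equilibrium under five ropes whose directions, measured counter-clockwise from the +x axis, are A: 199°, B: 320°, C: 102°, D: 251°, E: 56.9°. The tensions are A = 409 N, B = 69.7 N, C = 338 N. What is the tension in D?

Resolve: ΣF_x = 409 cos 199° + 69.7 cos 320° + 338 cos 102° + T_D cos 251° + T_E cos 56.9° = 0.
        ΣF_y = 409 sin 199° + 69.7 sin 320° + 338 sin 102° + T_D sin 251° + T_E sin 56.9° = 0.
The known terms sum to (-403.6, 152.7) N, so -0.3256 T_D + 0.5461 T_E = 403.6 and -0.9455 T_D + 0.8377 T_E = -152.7.
Solving simultaneously: T_D = 1730 N, T_E = 1770 N.

T_D ≈ 1730 N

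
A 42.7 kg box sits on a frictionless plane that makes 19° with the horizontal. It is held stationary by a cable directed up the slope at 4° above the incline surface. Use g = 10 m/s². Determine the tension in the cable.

T ≈ 139 N

Take axes along and perpendicular to the incline. Weight components: W sin 19° = 139 N down-slope, W cos 19° = 403.7 N into the surface.
Along incline: T cos 4° = W sin 19° → T = 139.4 N.
Perpendicular: N = W cos 19° − T sin 4° = 394 N.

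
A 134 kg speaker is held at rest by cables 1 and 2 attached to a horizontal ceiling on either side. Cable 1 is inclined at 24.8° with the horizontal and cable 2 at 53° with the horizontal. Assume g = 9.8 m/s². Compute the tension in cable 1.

Weight W = 134 × 9.8 = 1313 N acts straight down.
Horizontal: T_1 cos 24.8° = T_2 cos 53°  →  T_2 = 1.508 T_1.
Vertical: T_1 sin 24.8° + T_2 sin 53° = 1313.
Substituting the horizontal relation into the vertical equation gives 1.624 T_1 = 1313, so T_1 = 808.6 N.

T_1 ≈ 809 N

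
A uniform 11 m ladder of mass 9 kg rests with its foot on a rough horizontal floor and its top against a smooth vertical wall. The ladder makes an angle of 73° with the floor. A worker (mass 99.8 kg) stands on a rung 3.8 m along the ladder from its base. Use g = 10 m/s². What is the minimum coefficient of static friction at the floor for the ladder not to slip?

ΣF_y = 0: N_floor = 9×10 + 99.8×10 = 1088 N.
Torques about the foot: N_wall · 11 sin 73° = 9×10×5.5 cos 73° + 99.8×10×3.8 cos 73° → N_wall = 119.16 N.
ΣF_x = 0: f_floor = N_wall = 119.16 N.
μ_min = f_floor / N_floor = 119.16 / 1088 = 0.1095.

μ_min ≈ 0.110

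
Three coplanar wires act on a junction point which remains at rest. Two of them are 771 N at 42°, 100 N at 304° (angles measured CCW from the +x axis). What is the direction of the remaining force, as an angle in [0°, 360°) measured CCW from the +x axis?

Sum the known components: ΣF_x = 628.9 N, ΣF_y = 433 N.
For equilibrium the remaining force must supply (−ΣF_x, −ΣF_y) = (-628.9, -433) N.
Magnitude = √((-628.9)² + (-433)²) = 763.5 N; direction = atan2(-433, -628.9) = 214.5°.

θ ≈ 215°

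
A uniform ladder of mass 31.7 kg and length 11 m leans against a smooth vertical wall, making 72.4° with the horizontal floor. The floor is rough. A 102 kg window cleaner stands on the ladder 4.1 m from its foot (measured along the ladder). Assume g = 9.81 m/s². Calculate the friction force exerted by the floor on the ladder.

Torques about the foot: N_wall · 11 sin 72.4° = 31.7×9.81×5.5 cos 72.4° + 102×9.81×4.1 cos 72.4° → N_wall = 167.63 N.
ΣF_x = 0: f_floor = N_wall = 167.63 N.

f ≈ 168 N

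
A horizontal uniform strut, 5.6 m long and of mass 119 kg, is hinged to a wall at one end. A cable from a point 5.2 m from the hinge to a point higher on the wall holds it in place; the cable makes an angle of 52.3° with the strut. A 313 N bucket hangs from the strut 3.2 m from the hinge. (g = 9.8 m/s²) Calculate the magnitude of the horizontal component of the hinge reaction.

H_x ≈ 634 N

Take torques about the hinge: T sin 52.3° · 5.2 = 119×9.8×2.8 + 313×3.2 = 4267 N·m.
So T = 4267 / (0.7912 × 5.2) = 1037.1 N.
ΣF_x = 0: H_x = T cos 52.3° = 634.21 N.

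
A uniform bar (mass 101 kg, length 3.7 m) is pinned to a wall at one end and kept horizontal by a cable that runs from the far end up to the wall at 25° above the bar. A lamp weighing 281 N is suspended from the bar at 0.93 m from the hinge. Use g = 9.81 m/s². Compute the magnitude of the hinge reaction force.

Take torques about the hinge: T sin 25° · 3.7 = 101×9.81×1.85 + 281×0.93 = 2094.3 N·m.
So T = 2094.3 / (0.4226 × 3.7) = 1339.4 N.
ΣF_x = 0: H_x = T cos 25° = 1213.9 N.
ΣF_y = 0: H_y = (101×9.81 + 281) − T sin 25° = 1271.8 − 566.03 = 705.78 N.
|H| = √(H_x² + H_y²) = √((1213.9)² + (705.78)²) = 1404.1 N.

|H| ≈ 1400 N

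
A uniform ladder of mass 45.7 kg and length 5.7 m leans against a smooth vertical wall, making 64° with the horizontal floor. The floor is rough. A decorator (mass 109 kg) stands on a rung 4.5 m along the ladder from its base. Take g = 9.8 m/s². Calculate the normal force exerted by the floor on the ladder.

ΣF_y = 0: N_floor = 45.7×9.8 + 109×9.8 = 1516.1 N.

N_floor ≈ 1520 N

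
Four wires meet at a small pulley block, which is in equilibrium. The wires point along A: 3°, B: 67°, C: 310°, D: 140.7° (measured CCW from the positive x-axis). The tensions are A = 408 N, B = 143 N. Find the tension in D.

Resolve: ΣF_x = 408 cos 3° + 143 cos 67° + T_C cos 310° + T_D cos 140.7° = 0.
        ΣF_y = 408 sin 3° + 143 sin 67° + T_C sin 310° + T_D sin 140.7° = 0.
The known terms sum to (463.3, 153) N, so 0.6428 T_C − 0.7738 T_D = -463.3 and -0.7660 T_C + 0.6334 T_D = -153.
Solving simultaneously: T_C = 2218 N, T_D = 2441 N.

T_D ≈ 2440 N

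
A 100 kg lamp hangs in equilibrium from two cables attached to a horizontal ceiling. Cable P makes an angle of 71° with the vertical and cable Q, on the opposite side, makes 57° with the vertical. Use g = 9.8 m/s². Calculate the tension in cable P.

Angles from the horizontal: cable P is 90° − 71° = 19°, cable Q is 90° − 57° = 33°.
Weight W = 100 × 9.8 = 980 N acts straight down.
Horizontal: T_P cos 19° = T_Q cos 33°  →  T_Q = 1.127 T_P.
Vertical: T_P sin 19° + T_Q sin 33° = 980.
Substituting the horizontal relation into the vertical equation gives 0.9396 T_P = 980, so T_P = 1043 N.

T_P ≈ 1040 N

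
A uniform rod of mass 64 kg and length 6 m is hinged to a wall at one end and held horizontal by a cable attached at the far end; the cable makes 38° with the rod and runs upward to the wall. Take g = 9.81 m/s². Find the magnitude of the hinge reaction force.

Take torques about the hinge: T sin 38° · 6 = 64×9.81×3 = 1883.5 N·m.
So T = 1883.5 / (0.6157 × 6) = 509.89 N.
ΣF_x = 0: H_x = T cos 38° = 401.8 N.
ΣF_y = 0: H_y = (64×9.81) − T sin 38° = 627.84 − 313.92 = 313.92 N.
|H| = √(H_x² + H_y²) = √((401.8)² + (313.92)²) = 509.89 N.

|H| ≈ 510 N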